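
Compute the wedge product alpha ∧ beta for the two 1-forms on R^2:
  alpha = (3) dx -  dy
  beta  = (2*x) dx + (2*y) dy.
alpha ∧ beta = (2*x + 6*y) dx ∧ dy

Distribute the wedge, using dx_i ∧ dx_j = -dx_j ∧ dx_i and dx_i ∧ dx_i = 0. For each pair (i, j) with i < j, the coefficient of dx_i ∧ dx_j in alpha ∧ beta is (alpha_i * beta_j - alpha_j * beta_i). Collecting: alpha ∧ beta = (2*x + 6*y) dx ∧ dy.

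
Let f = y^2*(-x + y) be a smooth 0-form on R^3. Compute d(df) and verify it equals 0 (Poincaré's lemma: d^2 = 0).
d(df) = 0

Step 1: df = sum_i (∂f/∂x_i) dx_i = (-y^2) dx + (y*(-2*x + 3*y)) dy + (0) dz.
Step 2: Apply d again. Using the 1-form formula, the coefficient of dx ∧ dy in d(df) is ∂^2 f/∂x ∂y - ∂^2 f/∂y ∂x = (-2*y) - (-2*y) = 0 (equality of mixed partials for smooth f).
Similarly for dx ∧ dz and dy ∧ dz — all coefficients vanish. So d(df) = 0.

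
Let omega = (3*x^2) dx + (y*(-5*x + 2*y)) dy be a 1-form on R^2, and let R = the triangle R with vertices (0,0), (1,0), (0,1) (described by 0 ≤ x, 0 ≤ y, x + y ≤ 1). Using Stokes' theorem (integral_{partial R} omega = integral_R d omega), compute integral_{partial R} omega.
integral_(partial R) omega = -5/6

Stokes: integral_partial_R omega = integral_R d omega with d omega = (∂Q/∂x - ∂P/∂y) dx ∧ dy.
  ∂Q/∂x = -5*y
  ∂P/∂y = 0
  integrand = ∂Q/∂x - ∂P/∂y = -5*y.
Integrating over R: integral_0^1 integral_0^{1-x} (-5*y) dy dx = -5/6.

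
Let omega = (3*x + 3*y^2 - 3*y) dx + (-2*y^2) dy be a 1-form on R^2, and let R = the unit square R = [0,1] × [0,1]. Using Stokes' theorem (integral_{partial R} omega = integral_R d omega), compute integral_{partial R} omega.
integral_(partial R) omega = 0

Stokes: integral_partial_R omega = integral_R d omega with d omega = (∂Q/∂x - ∂P/∂y) dx ∧ dy.
  ∂Q/∂x = 0
  ∂P/∂y = 6*y - 3
  integrand = ∂Q/∂x - ∂P/∂y = 3 - 6*y.
Integrating over R: integral_0^1 integral_0^1 (3 - 6*y) dx dy = 0.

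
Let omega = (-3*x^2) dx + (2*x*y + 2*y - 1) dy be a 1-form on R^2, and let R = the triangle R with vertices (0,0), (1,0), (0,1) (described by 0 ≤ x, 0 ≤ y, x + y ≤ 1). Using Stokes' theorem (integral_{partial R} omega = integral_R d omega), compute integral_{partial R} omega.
integral_(partial R) omega = 1/3

Stokes: integral_partial_R omega = integral_R d omega with d omega = (∂Q/∂x - ∂P/∂y) dx ∧ dy.
  ∂Q/∂x = 2*y
  ∂P/∂y = 0
  integrand = ∂Q/∂x - ∂P/∂y = 2*y.
Integrating over R: integral_0^1 integral_0^{1-x} (2*y) dy dx = 1/3.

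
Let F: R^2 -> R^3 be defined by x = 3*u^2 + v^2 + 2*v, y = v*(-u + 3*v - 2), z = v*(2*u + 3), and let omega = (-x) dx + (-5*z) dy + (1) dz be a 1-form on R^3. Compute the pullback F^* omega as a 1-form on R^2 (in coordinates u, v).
F^* omega = (-18*u^3 + 4*u*v^2 - 12*u*v + 15*v^2 + 2*v) du + (4*u^2*v - 6*u^2 - 60*u*v^2 + 35*u*v + 2*u - 2*v^3 - 96*v^2 + 26*v + 3) dv

Using F^*(f dg) = (f ∘ F) d(g ∘ F), substitute each coordinate x_i by F_i(u, v) in f_i, and replace dx_i by d F_i = (∂F_i/∂u) du + (∂F_i/∂v) dv.
  For the x component: f_1(F) = -3*u^2 - v^2 - 2*v; d F_1 = (6*u) du + (2*v + 2) dv
  For the y component: f_2(F) = 5*v*(-2*u - 3); d F_2 = (-v) du + (-u + 6*v - 2) dv
  For the z component: f_3(F) = 1; d F_3 = (2*v) du + (2*u + 3) dv
Combining and collecting du, dv coefficients:
  coeff of du: -18*u^3 + 4*u*v^2 - 12*u*v + 15*v^2 + 2*v
  coeff of dv: 4*u^2*v - 6*u^2 - 60*u*v^2 + 35*u*v + 2*u - 2*v^3 - 96*v^2 + 26*v + 3
F^* omega = (-18*u^3 + 4*u*v^2 - 12*u*v + 15*v^2 + 2*v) du + (4*u^2*v - 6*u^2 - 60*u*v^2 + 35*u*v + 2*u - 2*v^3 - 96*v^2 + 26*v + 3) dv.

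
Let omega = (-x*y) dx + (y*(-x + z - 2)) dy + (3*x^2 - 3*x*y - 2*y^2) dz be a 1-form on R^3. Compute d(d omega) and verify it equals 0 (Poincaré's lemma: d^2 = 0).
d(d omega) = 0

Step 1: d omega = sum_{i<j} (∂f_j/∂x_i - ∂f_i/∂x_j) dx_i ∧ dx_j:
  coeff of dx ∧ dy: x - y
  coeff of dx ∧ dz: 6*x - 3*y
  coeff of dy ∧ dz: -3*x - 5*y
Step 2: Apply d again to each 2-form coefficient. The only possible 3-form in R^3 is dx ∧ dy ∧ dz, with coefficient
  ∂(coeff of dy∧dz)/∂x - ∂(coeff of dx∧dz)/∂y + ∂(coeff of dx∧dy)/∂z
  = ∂/∂x (-3*x - 5*y) - ∂/∂y (6*x - 3*y) + ∂/∂z (x - y).
Each of these terms simplifies to sums of mixed partials that cancel in pairs. The result is 0 (by equality of mixed partials for smooth functions — Schwarz / Clairaut).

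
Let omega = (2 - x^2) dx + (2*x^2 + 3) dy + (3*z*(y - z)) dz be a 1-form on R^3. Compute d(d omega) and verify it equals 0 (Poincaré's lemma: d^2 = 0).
d(d omega) = 0

Step 1: d omega = sum_{i<j} (∂f_j/∂x_i - ∂f_i/∂x_j) dx_i ∧ dx_j:
  coeff of dx ∧ dy: 4*x
  coeff of dx ∧ dz: 0
  coeff of dy ∧ dz: 3*z
Step 2: Apply d again to each 2-form coefficient. The only possible 3-form in R^3 is dx ∧ dy ∧ dz, with coefficient
  ∂(coeff of dy∧dz)/∂x - ∂(coeff of dx∧dz)/∂y + ∂(coeff of dx∧dy)/∂z
  = ∂/∂x (3*z) - ∂/∂y (0) + ∂/∂z (4*x).
Each of these terms simplifies to sums of mixed partials that cancel in pairs. The result is 0 (by equality of mixed partials for smooth functions — Schwarz / Clairaut).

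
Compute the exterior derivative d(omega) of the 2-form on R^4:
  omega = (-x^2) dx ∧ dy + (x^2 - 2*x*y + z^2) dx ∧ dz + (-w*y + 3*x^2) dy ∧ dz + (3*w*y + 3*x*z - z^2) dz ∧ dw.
d(omega) = (8*x) dx ∧ dy ∧ dz + (3*w - y) dy ∧ dz ∧ dw + (3*z) dx ∧ dz ∧ dw

For a 2-form omega = sum_{i<j} g_{ij} dx_i ∧ dx_j, the exterior derivative is
  d(omega) = sum_{i<j} d(g_{ij}) ∧ dx_i ∧ dx_j = sum_{i<j, k} (∂g_{ij}/∂x_k) dx_k ∧ dx_i ∧ dx_j.
Expand each term, using dx_k ∧ dx_i ∧ dx_j = sgn(permutation) dx_{(a)} ∧ dx_{(b)} ∧ dx_{(c)} with (a < b < c) sorted:
  d(x^2 - 2*x*y + z^2) includes (∂/∂y)(x^2 - 2*x*y + z^2) dy = (-2*x) dy, which multiplied by dx ∧ dz gives (2*x) dx ∧ dy ∧ dz
  d(-w*y + 3*x^2) includes (∂/∂x)(-w*y + 3*x^2) dx = (6*x) dx, which multiplied by dy ∧ dz gives (6*x) dx ∧ dy ∧ dz
  d(-w*y + 3*x^2) includes (∂/∂w)(-w*y + 3*x^2) dw = (-y) dw, which multiplied by dy ∧ dz gives (-y) dy ∧ dz ∧ dw
  d(3*w*y + 3*x*z - z^2) includes (∂/∂x)(3*w*y + 3*x*z - z^2) dx = (3*z) dx, which multiplied by dz ∧ dw gives (3*z) dx ∧ dz ∧ dw
  d(3*w*y + 3*x*z - z^2) includes (∂/∂y)(3*w*y + 3*x*z - z^2) dy = (3*w) dy, which multiplied by dz ∧ dw gives (3*w) dy ∧ dz ∧ dw
Collecting like 3-forms: d(omega) = (8*x) dx ∧ dy ∧ dz + (3*w - y) dy ∧ dz ∧ dw + (3*z) dx ∧ dz ∧ dw.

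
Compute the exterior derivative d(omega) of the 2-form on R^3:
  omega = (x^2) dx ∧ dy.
d(omega) = 0

For a 2-form omega = sum_{i<j} g_{ij} dx_i ∧ dx_j, the exterior derivative is
  d(omega) = sum_{i<j} d(g_{ij}) ∧ dx_i ∧ dx_j = sum_{i<j, k} (∂g_{ij}/∂x_k) dx_k ∧ dx_i ∧ dx_j.
Expand each term, using dx_k ∧ dx_i ∧ dx_j = sgn(permutation) dx_{(a)} ∧ dx_{(b)} ∧ dx_{(c)} with (a < b < c) sorted:

Collecting like 3-forms: d(omega) = 0.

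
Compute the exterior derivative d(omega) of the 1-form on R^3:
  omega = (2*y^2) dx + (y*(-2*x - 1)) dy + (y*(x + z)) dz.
d(omega) = (-6*y) dx ∧ dy + (y) dx ∧ dz + (x + z) dy ∧ dz

For a 1-form omega = sum_i f_i dx_i, the exterior derivative is
  d(omega) = sum_{i < j} (∂f_j/∂x_i - ∂f_i/∂x_j) dx_i ∧ dx_j.
  coefficient of dx ∧ dy: ∂f_2/∂x - ∂f_1/∂y = ∂(y*(-2*x - 1))/∂x - ∂(2*y^2)/∂y = -6*y
  coefficient of dx ∧ dz: ∂f_3/∂x - ∂f_1/∂z = ∂(y*(x + z))/∂x - ∂(2*y^2)/∂z = y
  coefficient of dy ∧ dz: ∂f_3/∂y - ∂f_2/∂z = ∂(y*(x + z))/∂y - ∂(y*(-2*x - 1))/∂z = x + z
Assembling: d(omega) = (-6*y) dx ∧ dy + (y) dx ∧ dz + (x + z) dy ∧ dz.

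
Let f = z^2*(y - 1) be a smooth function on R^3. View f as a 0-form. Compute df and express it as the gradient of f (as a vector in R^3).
df = (0) dx + (z^2) dy + (2*z*(y - 1)) dz; grad f = (0, z^2, 2*z*(y - 1))

For a 0-form f, d f = (∂f/∂x) dx + (∂f/∂y) dy + (∂f/∂z) dz. The components of the vector representation are exactly the entries of grad f in Cartesian coordinates:
  ∂f/∂x = 0
  ∂f/∂y = z^2
  ∂f/∂z = 2*z*(y - 1).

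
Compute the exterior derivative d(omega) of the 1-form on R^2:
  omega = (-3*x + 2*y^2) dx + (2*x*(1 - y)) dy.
d(omega) = (2 - 6*y) dx ∧ dy

For a 1-form omega = sum_i f_i dx_i, the exterior derivative is
  d(omega) = sum_{i < j} (∂f_j/∂x_i - ∂f_i/∂x_j) dx_i ∧ dx_j.
  coefficient of dx ∧ dy: ∂f_2/∂x - ∂f_1/∂y = ∂(2*x*(1 - y))/∂x - ∂(-3*x + 2*y^2)/∂y = 2 - 6*y
Assembling: d(omega) = (2 - 6*y) dx ∧ dy.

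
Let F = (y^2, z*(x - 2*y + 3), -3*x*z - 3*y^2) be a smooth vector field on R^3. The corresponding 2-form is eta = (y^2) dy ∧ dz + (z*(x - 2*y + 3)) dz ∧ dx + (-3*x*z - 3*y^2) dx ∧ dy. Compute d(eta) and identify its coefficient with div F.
d(eta) = (-3*x - 2*z) dx ∧ dy ∧ dz; div F = -3*x - 2*z

For a 2-form in R^3 of the form above, applying d gives a 3-form with coefficient ∂P/∂x + ∂Q/∂y + ∂R/∂z:
  ∂P/∂x = 0
  ∂Q/∂y = -2*z
  ∂R/∂z = -3*x
Sum = -3*x - 2*z, which is exactly div F.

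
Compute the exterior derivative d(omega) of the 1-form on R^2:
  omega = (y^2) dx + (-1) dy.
d(omega) = (-2*y) dx ∧ dy

For a 1-form omega = sum_i f_i dx_i, the exterior derivative is
  d(omega) = sum_{i < j} (∂f_j/∂x_i - ∂f_i/∂x_j) dx_i ∧ dx_j.
  coefficient of dx ∧ dy: ∂f_2/∂x - ∂f_1/∂y = ∂(-1)/∂x - ∂(y^2)/∂y = -2*y
Assembling: d(omega) = (-2*y) dx ∧ dy.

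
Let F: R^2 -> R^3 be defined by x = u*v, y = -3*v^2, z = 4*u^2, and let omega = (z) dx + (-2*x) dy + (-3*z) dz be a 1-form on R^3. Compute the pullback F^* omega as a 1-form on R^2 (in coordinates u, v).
F^* omega = (4*u^2*(-24*u + v)) du + (4*u*(u^2 + 3*v^2)) dv

Using F^*(f dg) = (f ∘ F) d(g ∘ F), substitute each coordinate x_i by F_i(u, v) in f_i, and replace dx_i by d F_i = (∂F_i/∂u) du + (∂F_i/∂v) dv.
  For the x component: f_1(F) = 4*u^2; d F_1 = (v) du + (u) dv
  For the y component: f_2(F) = -2*u*v; d F_2 = (0) du + (-6*v) dv
  For the z component: f_3(F) = -12*u^2; d F_3 = (8*u) du + (0) dv
Combining and collecting du, dv coefficients:
  coeff of du: 4*u^2*(-24*u + v)
  coeff of dv: 4*u*(u^2 + 3*v^2)
F^* omega = (4*u^2*(-24*u + v)) du + (4*u*(u^2 + 3*v^2)) dv.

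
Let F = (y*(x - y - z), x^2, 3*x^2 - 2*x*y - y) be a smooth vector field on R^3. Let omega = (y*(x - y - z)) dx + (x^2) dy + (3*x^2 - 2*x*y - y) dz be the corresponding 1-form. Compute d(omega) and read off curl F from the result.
d(omega) = (-2*x - 1) dy ∧ dz + (-6*x + y) dz ∧ dx + (x + 2*y + z) dx ∧ dy; curl F = (-2*x - 1, -6*x + y, x + 2*y + z)

d omega = sum_{i<j} (∂f_j/∂x_i - ∂f_i/∂x_j) dx_i ∧ dx_j. Under the identification (dy ∧ dz, dz ∧ dx, dx ∧ dy) ↔ (e_x, e_y, e_z), the coefficients are exactly the components of curl F. Compute:
  ∂R/∂y - ∂Q/∂z = (-2*x - 1) - (0) = -2*x - 1
  ∂P/∂z - ∂R/∂x = (-y) - (6*x - 2*y) = -6*x + y
  ∂Q/∂x - ∂P/∂y = (2*x) - (x - 2*y - z) = x + 2*y + z.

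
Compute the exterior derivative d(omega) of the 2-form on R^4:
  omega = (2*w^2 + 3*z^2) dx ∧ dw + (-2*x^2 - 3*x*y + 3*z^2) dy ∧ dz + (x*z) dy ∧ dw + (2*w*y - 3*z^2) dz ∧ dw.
d(omega) = (-6*z) dx ∧ dz ∧ dw + (-4*x - 3*y) dx ∧ dy ∧ dz + (z) dx ∧ dy ∧ dw + (2*w - x) dy ∧ dz ∧ dw

For a 2-form omega = sum_{i<j} g_{ij} dx_i ∧ dx_j, the exterior derivative is
  d(omega) = sum_{i<j} d(g_{ij}) ∧ dx_i ∧ dx_j = sum_{i<j, k} (∂g_{ij}/∂x_k) dx_k ∧ dx_i ∧ dx_j.
Expand each term, using dx_k ∧ dx_i ∧ dx_j = sgn(permutation) dx_{(a)} ∧ dx_{(b)} ∧ dx_{(c)} with (a < b < c) sorted:
  d(2*w^2 + 3*z^2) includes (∂/∂z)(2*w^2 + 3*z^2) dz = (6*z) dz, which multiplied by dx ∧ dw gives (-6*z) dx ∧ dz ∧ dw
  d(-2*x^2 - 3*x*y + 3*z^2) includes (∂/∂x)(-2*x^2 - 3*x*y + 3*z^2) dx = (-4*x - 3*y) dx, which multiplied by dy ∧ dz gives (-4*x - 3*y) dx ∧ dy ∧ dz
  d(x*z) includes (∂/∂x)(x*z) dx = (z) dx, which multiplied by dy ∧ dw gives (z) dx ∧ dy ∧ dw
  d(x*z) includes (∂/∂z)(x*z) dz = (x) dz, which multiplied by dy ∧ dw gives (-x) dy ∧ dz ∧ dw
  d(2*w*y - 3*z^2) includes (∂/∂y)(2*w*y - 3*z^2) dy = (2*w) dy, which multiplied by dz ∧ dw gives (2*w) dy ∧ dz ∧ dw
Collecting like 3-forms: d(omega) = (-6*z) dx ∧ dz ∧ dw + (-4*x - 3*y) dx ∧ dy ∧ dz + (z) dx ∧ dy ∧ dw + (2*w - x) dy ∧ dz ∧ dw.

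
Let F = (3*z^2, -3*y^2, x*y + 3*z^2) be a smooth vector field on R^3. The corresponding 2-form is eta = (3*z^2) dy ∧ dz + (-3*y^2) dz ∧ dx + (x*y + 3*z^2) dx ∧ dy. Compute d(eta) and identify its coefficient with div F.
d(eta) = (-6*y + 6*z) dx ∧ dy ∧ dz; div F = -6*y + 6*z

For a 2-form in R^3 of the form above, applying d gives a 3-form with coefficient ∂P/∂x + ∂Q/∂y + ∂R/∂z:
  ∂P/∂x = 0
  ∂Q/∂y = -6*y
  ∂R/∂z = 6*z
Sum = -6*y + 6*z, which is exactly div F.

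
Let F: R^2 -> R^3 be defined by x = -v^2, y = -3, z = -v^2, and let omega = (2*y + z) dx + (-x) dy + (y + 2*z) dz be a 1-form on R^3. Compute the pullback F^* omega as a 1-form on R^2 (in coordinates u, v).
F^* omega = (6*v*(v^2 + 3)) dv

Using F^*(f dg) = (f ∘ F) d(g ∘ F), substitute each coordinate x_i by F_i(u, v) in f_i, and replace dx_i by d F_i = (∂F_i/∂u) du + (∂F_i/∂v) dv.
  For the x component: f_1(F) = -v^2 - 6; d F_1 = (0) du + (-2*v) dv
  For the y component: f_2(F) = v^2; d F_2 = (0) du + (0) dv
  For the z component: f_3(F) = -2*v^2 - 3; d F_3 = (0) du + (-2*v) dv
Combining and collecting du, dv coefficients:
  coeff of du: 0
  coeff of dv: 6*v*(v^2 + 3)
F^* omega = (6*v*(v^2 + 3)) dv.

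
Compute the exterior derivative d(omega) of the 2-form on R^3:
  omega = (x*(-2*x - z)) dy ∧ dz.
d(omega) = (-4*x - z) dx ∧ dy ∧ dz

For a 2-form omega = sum_{i<j} g_{ij} dx_i ∧ dx_j, the exterior derivative is
  d(omega) = sum_{i<j} d(g_{ij}) ∧ dx_i ∧ dx_j = sum_{i<j, k} (∂g_{ij}/∂x_k) dx_k ∧ dx_i ∧ dx_j.
Expand each term, using dx_k ∧ dx_i ∧ dx_j = sgn(permutation) dx_{(a)} ∧ dx_{(b)} ∧ dx_{(c)} with (a < b < c) sorted:
  d(x*(-2*x - z)) includes (∂/∂x)(x*(-2*x - z)) dx = (-4*x - z) dx, which multiplied by dy ∧ dz gives (-4*x - z) dx ∧ dy ∧ dz
Collecting like 3-forms: d(omega) = (-4*x - z) dx ∧ dy ∧ dz.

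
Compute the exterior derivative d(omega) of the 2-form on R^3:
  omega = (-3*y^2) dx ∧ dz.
d(omega) = (6*y) dx ∧ dy ∧ dz

For a 2-form omega = sum_{i<j} g_{ij} dx_i ∧ dx_j, the exterior derivative is
  d(omega) = sum_{i<j} d(g_{ij}) ∧ dx_i ∧ dx_j = sum_{i<j, k} (∂g_{ij}/∂x_k) dx_k ∧ dx_i ∧ dx_j.
Expand each term, using dx_k ∧ dx_i ∧ dx_j = sgn(permutation) dx_{(a)} ∧ dx_{(b)} ∧ dx_{(c)} with (a < b < c) sorted:
  d(-3*y^2) includes (∂/∂y)(-3*y^2) dy = (-6*y) dy, which multiplied by dx ∧ dz gives (6*y) dx ∧ dy ∧ dz
Collecting like 3-forms: d(omega) = (6*y) dx ∧ dy ∧ dz.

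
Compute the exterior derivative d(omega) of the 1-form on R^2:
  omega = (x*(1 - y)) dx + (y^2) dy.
d(omega) = (x) dx ∧ dy

For a 1-form omega = sum_i f_i dx_i, the exterior derivative is
  d(omega) = sum_{i < j} (∂f_j/∂x_i - ∂f_i/∂x_j) dx_i ∧ dx_j.
  coefficient of dx ∧ dy: ∂f_2/∂x - ∂f_1/∂y = ∂(y^2)/∂x - ∂(x*(1 - y))/∂y = x
Assembling: d(omega) = (x) dx ∧ dy.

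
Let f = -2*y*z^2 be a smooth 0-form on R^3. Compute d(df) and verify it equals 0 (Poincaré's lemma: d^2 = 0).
d(df) = 0

Step 1: df = sum_i (∂f/∂x_i) dx_i = (0) dx + (-2*z^2) dy + (-4*y*z) dz.
Step 2: Apply d again. Using the 1-form formula, the coefficient of dx ∧ dy in d(df) is ∂^2 f/∂x ∂y - ∂^2 f/∂y ∂x = (0) - (0) = 0 (equality of mixed partials for smooth f).
Similarly for dx ∧ dz and dy ∧ dz — all coefficients vanish. So d(df) = 0.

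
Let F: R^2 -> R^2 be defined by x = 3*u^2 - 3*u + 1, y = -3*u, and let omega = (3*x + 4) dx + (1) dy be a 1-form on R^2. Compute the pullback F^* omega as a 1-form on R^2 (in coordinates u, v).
F^* omega = (54*u^3 - 81*u^2 + 69*u - 24) du

Using F^*(f dg) = (f ∘ F) d(g ∘ F), substitute each coordinate x_i by F_i(u, v) in f_i, and replace dx_i by d F_i = (∂F_i/∂u) du + (∂F_i/∂v) dv.
  For the x component: f_1(F) = 9*u^2 - 9*u + 7; d F_1 = (6*u - 3) du + (0) dv
  For the y component: f_2(F) = 1; d F_2 = (-3) du + (0) dv
Combining and collecting du, dv coefficients:
  coeff of du: 54*u^3 - 81*u^2 + 69*u - 24
  coeff of dv: 0
F^* omega = (54*u^3 - 81*u^2 + 69*u - 24) du.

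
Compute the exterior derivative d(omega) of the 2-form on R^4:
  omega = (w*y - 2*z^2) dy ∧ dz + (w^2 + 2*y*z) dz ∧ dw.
d(omega) = (y + 2*z) dy ∧ dz ∧ dw

For a 2-form omega = sum_{i<j} g_{ij} dx_i ∧ dx_j, the exterior derivative is
  d(omega) = sum_{i<j} d(g_{ij}) ∧ dx_i ∧ dx_j = sum_{i<j, k} (∂g_{ij}/∂x_k) dx_k ∧ dx_i ∧ dx_j.
Expand each term, using dx_k ∧ dx_i ∧ dx_j = sgn(permutation) dx_{(a)} ∧ dx_{(b)} ∧ dx_{(c)} with (a < b < c) sorted:
  d(w*y - 2*z^2) includes (∂/∂w)(w*y - 2*z^2) dw = (y) dw, which multiplied by dy ∧ dz gives (y) dy ∧ dz ∧ dw
  d(w^2 + 2*y*z) includes (∂/∂y)(w^2 + 2*y*z) dy = (2*z) dy, which multiplied by dz ∧ dw gives (2*z) dy ∧ dz ∧ dw
Collecting like 3-forms: d(omega) = (y + 2*z) dy ∧ dz ∧ dw.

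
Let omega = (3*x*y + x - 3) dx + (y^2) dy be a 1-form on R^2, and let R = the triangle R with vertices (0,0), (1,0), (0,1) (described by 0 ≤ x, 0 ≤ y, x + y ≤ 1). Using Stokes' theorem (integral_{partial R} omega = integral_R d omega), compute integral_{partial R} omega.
integral_(partial R) omega = -1/2

Stokes: integral_partial_R omega = integral_R d omega with d omega = (∂Q/∂x - ∂P/∂y) dx ∧ dy.
  ∂Q/∂x = 0
  ∂P/∂y = 3*x
  integrand = ∂Q/∂x - ∂P/∂y = -3*x.
Integrating over R: integral_0^1 integral_0^{1-x} (-3*x) dy dx = -1/2.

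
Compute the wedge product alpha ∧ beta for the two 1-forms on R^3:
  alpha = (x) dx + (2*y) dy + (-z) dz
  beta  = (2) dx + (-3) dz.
alpha ∧ beta = (-3*x + 2*z) dx ∧ dz + (-4*y) dx ∧ dy + (-6*y) dy ∧ dz

Distribute the wedge, using dx_i ∧ dx_j = -dx_j ∧ dx_i and dx_i ∧ dx_i = 0. For each pair (i, j) with i < j, the coefficient of dx_i ∧ dx_j in alpha ∧ beta is (alpha_i * beta_j - alpha_j * beta_i). Collecting: alpha ∧ beta = (-3*x + 2*z) dx ∧ dz + (-4*y) dx ∧ dy + (-6*y) dy ∧ dz.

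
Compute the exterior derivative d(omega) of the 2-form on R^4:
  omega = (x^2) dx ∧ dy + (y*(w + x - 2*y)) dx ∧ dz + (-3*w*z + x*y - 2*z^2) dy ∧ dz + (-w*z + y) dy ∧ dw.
d(omega) = (-w - x + 5*y) dx ∧ dy ∧ dz + (y) dx ∧ dz ∧ dw + (w - 3*z) dy ∧ dz ∧ dw

For a 2-form omega = sum_{i<j} g_{ij} dx_i ∧ dx_j, the exterior derivative is
  d(omega) = sum_{i<j} d(g_{ij}) ∧ dx_i ∧ dx_j = sum_{i<j, k} (∂g_{ij}/∂x_k) dx_k ∧ dx_i ∧ dx_j.
Expand each term, using dx_k ∧ dx_i ∧ dx_j = sgn(permutation) dx_{(a)} ∧ dx_{(b)} ∧ dx_{(c)} with (a < b < c) sorted:
  d(y*(w + x - 2*y)) includes (∂/∂y)(y*(w + x - 2*y)) dy = (w + x - 4*y) dy, which multiplied by dx ∧ dz gives (-w - x + 4*y) dx ∧ dy ∧ dz
  d(y*(w + x - 2*y)) includes (∂/∂w)(y*(w + x - 2*y)) dw = (y) dw, which multiplied by dx ∧ dz gives (y) dx ∧ dz ∧ dw
  d(-3*w*z + x*y - 2*z^2) includes (∂/∂x)(-3*w*z + x*y - 2*z^2) dx = (y) dx, which multiplied by dy ∧ dz gives (y) dx ∧ dy ∧ dz
  d(-3*w*z + x*y - 2*z^2) includes (∂/∂w)(-3*w*z + x*y - 2*z^2) dw = (-3*z) dw, which multiplied by dy ∧ dz gives (-3*z) dy ∧ dz ∧ dw
  d(-w*z + y) includes (∂/∂z)(-w*z + y) dz = (-w) dz, which multiplied by dy ∧ dw gives (w) dy ∧ dz ∧ dw
Collecting like 3-forms: d(omega) = (-w - x + 5*y) dx ∧ dy ∧ dz + (y) dx ∧ dz ∧ dw + (w - 3*z) dy ∧ dz ∧ dw.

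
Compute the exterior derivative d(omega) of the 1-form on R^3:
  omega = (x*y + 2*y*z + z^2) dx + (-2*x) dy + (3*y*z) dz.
d(omega) = (-x - 2*z - 2) dx ∧ dy + (-2*y - 2*z) dx ∧ dz + (3*z) dy ∧ dz

For a 1-form omega = sum_i f_i dx_i, the exterior derivative is
  d(omega) = sum_{i < j} (∂f_j/∂x_i - ∂f_i/∂x_j) dx_i ∧ dx_j.
  coefficient of dx ∧ dy: ∂f_2/∂x - ∂f_1/∂y = ∂(-2*x)/∂x - ∂(x*y + 2*y*z + z^2)/∂y = -x - 2*z - 2
  coefficient of dx ∧ dz: ∂f_3/∂x - ∂f_1/∂z = ∂(3*y*z)/∂x - ∂(x*y + 2*y*z + z^2)/∂z = -2*y - 2*z
  coefficient of dy ∧ dz: ∂f_3/∂y - ∂f_2/∂z = ∂(3*y*z)/∂y - ∂(-2*x)/∂z = 3*z
Assembling: d(omega) = (-x - 2*z - 2) dx ∧ dy + (-2*y - 2*z) dx ∧ dz + (3*z) dy ∧ dz.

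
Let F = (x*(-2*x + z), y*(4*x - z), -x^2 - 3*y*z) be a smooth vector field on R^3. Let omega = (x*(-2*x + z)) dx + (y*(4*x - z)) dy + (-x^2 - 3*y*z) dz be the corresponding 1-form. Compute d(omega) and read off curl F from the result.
d(omega) = (y - 3*z) dy ∧ dz + (3*x) dz ∧ dx + (4*y) dx ∧ dy; curl F = (y - 3*z, 3*x, 4*y)

d omega = sum_{i<j} (∂f_j/∂x_i - ∂f_i/∂x_j) dx_i ∧ dx_j. Under the identification (dy ∧ dz, dz ∧ dx, dx ∧ dy) ↔ (e_x, e_y, e_z), the coefficients are exactly the components of curl F. Compute:
  ∂R/∂y - ∂Q/∂z = (-3*z) - (-y) = y - 3*z
  ∂P/∂z - ∂R/∂x = (x) - (-2*x) = 3*x
  ∂Q/∂x - ∂P/∂y = (4*y) - (0) = 4*y.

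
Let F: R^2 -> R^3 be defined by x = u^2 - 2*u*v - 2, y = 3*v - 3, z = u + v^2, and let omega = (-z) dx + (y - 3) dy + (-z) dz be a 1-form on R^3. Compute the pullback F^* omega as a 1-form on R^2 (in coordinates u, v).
F^* omega = (-2*u^2 - 2*u*v^2 + 2*u*v - u + 2*v^3 - v^2) du + (2*u^2 + 2*u*v^2 - 2*u*v - 2*v^3 + 9*v - 18) dv

Using F^*(f dg) = (f ∘ F) d(g ∘ F), substitute each coordinate x_i by F_i(u, v) in f_i, and replace dx_i by d F_i = (∂F_i/∂u) du + (∂F_i/∂v) dv.
  For the x component: f_1(F) = -u - v^2; d F_1 = (2*u - 2*v) du + (-2*u) dv
  For the y component: f_2(F) = 3*v - 6; d F_2 = (0) du + (3) dv
  For the z component: f_3(F) = -u - v^2; d F_3 = (1) du + (2*v) dv
Combining and collecting du, dv coefficients:
  coeff of du: -2*u^2 - 2*u*v^2 + 2*u*v - u + 2*v^3 - v^2
  coeff of dv: 2*u^2 + 2*u*v^2 - 2*u*v - 2*v^3 + 9*v - 18
F^* omega = (-2*u^2 - 2*u*v^2 + 2*u*v - u + 2*v^3 - v^2) du + (2*u^2 + 2*u*v^2 - 2*u*v - 2*v^3 + 9*v - 18) dv.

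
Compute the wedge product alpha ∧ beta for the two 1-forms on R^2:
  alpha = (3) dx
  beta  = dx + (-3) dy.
alpha ∧ beta = (-9) dx ∧ dy

Distribute the wedge, using dx_i ∧ dx_j = -dx_j ∧ dx_i and dx_i ∧ dx_i = 0. For each pair (i, j) with i < j, the coefficient of dx_i ∧ dx_j in alpha ∧ beta is (alpha_i * beta_j - alpha_j * beta_i). Collecting: alpha ∧ beta = (-9) dx ∧ dy.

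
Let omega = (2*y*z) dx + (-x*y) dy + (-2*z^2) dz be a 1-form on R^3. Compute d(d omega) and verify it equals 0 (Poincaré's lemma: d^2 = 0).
d(d omega) = 0

Step 1: d omega = sum_{i<j} (∂f_j/∂x_i - ∂f_i/∂x_j) dx_i ∧ dx_j:
  coeff of dx ∧ dy: -y - 2*z
  coeff of dx ∧ dz: -2*y
  coeff of dy ∧ dz: 0
Step 2: Apply d again to each 2-form coefficient. The only possible 3-form in R^3 is dx ∧ dy ∧ dz, with coefficient
  ∂(coeff of dy∧dz)/∂x - ∂(coeff of dx∧dz)/∂y + ∂(coeff of dx∧dy)/∂z
  = ∂/∂x (0) - ∂/∂y (-2*y) + ∂/∂z (-y - 2*z).
Each of these terms simplifies to sums of mixed partials that cancel in pairs. The result is 0 (by equality of mixed partials for smooth functions — Schwarz / Clairaut).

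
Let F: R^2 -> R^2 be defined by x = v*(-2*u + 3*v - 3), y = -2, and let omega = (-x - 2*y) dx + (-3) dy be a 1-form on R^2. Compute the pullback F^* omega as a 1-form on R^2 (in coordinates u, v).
F^* omega = (2*v*(-2*u*v + 3*v^2 - 3*v - 4)) du + (-4*u^2*v + 18*u*v^2 - 12*u*v - 8*u - 18*v^3 + 27*v^2 + 15*v - 12) dv

Using F^*(f dg) = (f ∘ F) d(g ∘ F), substitute each coordinate x_i by F_i(u, v) in f_i, and replace dx_i by d F_i = (∂F_i/∂u) du + (∂F_i/∂v) dv.
  For the x component: f_1(F) = 2*u*v - 3*v^2 + 3*v + 4; d F_1 = (-2*v) du + (-2*u + 6*v - 3) dv
  For the y component: f_2(F) = -3; d F_2 = (0) du + (0) dv
Combining and collecting du, dv coefficients:
  coeff of du: 2*v*(-2*u*v + 3*v^2 - 3*v - 4)
  coeff of dv: -4*u^2*v + 18*u*v^2 - 12*u*v - 8*u - 18*v^3 + 27*v^2 + 15*v - 12
F^* omega = (2*v*(-2*u*v + 3*v^2 - 3*v - 4)) du + (-4*u^2*v + 18*u*v^2 - 12*u*v - 8*u - 18*v^3 + 27*v^2 + 15*v - 12) dv.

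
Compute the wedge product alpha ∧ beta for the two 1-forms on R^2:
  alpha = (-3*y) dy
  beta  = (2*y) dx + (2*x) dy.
alpha ∧ beta = (6*y^2) dx ∧ dy

Distribute the wedge, using dx_i ∧ dx_j = -dx_j ∧ dx_i and dx_i ∧ dx_i = 0. For each pair (i, j) with i < j, the coefficient of dx_i ∧ dx_j in alpha ∧ beta is (alpha_i * beta_j - alpha_j * beta_i). Collecting: alpha ∧ beta = (6*y^2) dx ∧ dy.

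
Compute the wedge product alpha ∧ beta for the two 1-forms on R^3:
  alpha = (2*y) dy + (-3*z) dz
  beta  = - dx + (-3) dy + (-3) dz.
alpha ∧ beta = (2*y) dx ∧ dy + (-6*y - 9*z) dy ∧ dz + (-3*z) dx ∧ dz

Distribute the wedge, using dx_i ∧ dx_j = -dx_j ∧ dx_i and dx_i ∧ dx_i = 0. For each pair (i, j) with i < j, the coefficient of dx_i ∧ dx_j in alpha ∧ beta is (alpha_i * beta_j - alpha_j * beta_i). Collecting: alpha ∧ beta = (2*y) dx ∧ dy + (-6*y - 9*z) dy ∧ dz + (-3*z) dx ∧ dz.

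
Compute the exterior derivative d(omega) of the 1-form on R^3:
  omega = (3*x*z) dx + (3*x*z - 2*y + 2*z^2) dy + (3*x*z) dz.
d(omega) = (3*z) dx ∧ dy + (-3*x + 3*z) dx ∧ dz + (-3*x - 4*z) dy ∧ dz

For a 1-form omega = sum_i f_i dx_i, the exterior derivative is
  d(omega) = sum_{i < j} (∂f_j/∂x_i - ∂f_i/∂x_j) dx_i ∧ dx_j.
  coefficient of dx ∧ dy: ∂f_2/∂x - ∂f_1/∂y = ∂(3*x*z - 2*y + 2*z^2)/∂x - ∂(3*x*z)/∂y = 3*z
  coefficient of dx ∧ dz: ∂f_3/∂x - ∂f_1/∂z = ∂(3*x*z)/∂x - ∂(3*x*z)/∂z = -3*x + 3*z
  coefficient of dy ∧ dz: ∂f_3/∂y - ∂f_2/∂z = ∂(3*x*z)/∂y - ∂(3*x*z - 2*y + 2*z^2)/∂z = -3*x - 4*z
Assembling: d(omega) = (3*z) dx ∧ dy + (-3*x + 3*z) dx ∧ dz + (-3*x - 4*z) dy ∧ dz.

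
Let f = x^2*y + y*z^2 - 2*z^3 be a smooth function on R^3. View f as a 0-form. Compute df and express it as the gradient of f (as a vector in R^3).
df = (2*x*y) dx + (x^2 + z^2) dy + (2*z*(y - 3*z)) dz; grad f = (2*x*y, x^2 + z^2, 2*z*(y - 3*z))

For a 0-form f, d f = (∂f/∂x) dx + (∂f/∂y) dy + (∂f/∂z) dz. The components of the vector representation are exactly the entries of grad f in Cartesian coordinates:
  ∂f/∂x = 2*x*y
  ∂f/∂y = x^2 + z^2
  ∂f/∂z = 2*z*(y - 3*z).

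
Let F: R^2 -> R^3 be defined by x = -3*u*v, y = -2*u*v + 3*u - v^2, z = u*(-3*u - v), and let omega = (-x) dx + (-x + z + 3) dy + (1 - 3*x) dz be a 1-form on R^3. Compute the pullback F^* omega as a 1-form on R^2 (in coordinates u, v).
F^* omega = (-48*u^2*v - 9*u^2 - 22*u*v^2 + 6*u*v - 6*u - 7*v + 9) du + (6*u^3 - 16*u^2*v - 4*u*v^2 - 7*u - 6*v) dv

Using F^*(f dg) = (f ∘ F) d(g ∘ F), substitute each coordinate x_i by F_i(u, v) in f_i, and replace dx_i by d F_i = (∂F_i/∂u) du + (∂F_i/∂v) dv.
  For the x component: f_1(F) = 3*u*v; d F_1 = (-3*v) du + (-3*u) dv
  For the y component: f_2(F) = -3*u^2 + 2*u*v + 3; d F_2 = (3 - 2*v) du + (-2*u - 2*v) dv
  For the z component: f_3(F) = 9*u*v + 1; d F_3 = (-6*u - v) du + (-u) dv
Combining and collecting du, dv coefficients:
  coeff of du: -48*u^2*v - 9*u^2 - 22*u*v^2 + 6*u*v - 6*u - 7*v + 9
  coeff of dv: 6*u^3 - 16*u^2*v - 4*u*v^2 - 7*u - 6*v
F^* omega = (-48*u^2*v - 9*u^2 - 22*u*v^2 + 6*u*v - 6*u - 7*v + 9) du + (6*u^3 - 16*u^2*v - 4*u*v^2 - 7*u - 6*v) dv.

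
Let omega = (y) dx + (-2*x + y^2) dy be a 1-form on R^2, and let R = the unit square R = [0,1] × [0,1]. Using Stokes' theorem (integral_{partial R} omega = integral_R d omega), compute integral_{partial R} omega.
integral_(partial R) omega = -3

Stokes: integral_partial_R omega = integral_R d omega with d omega = (∂Q/∂x - ∂P/∂y) dx ∧ dy.
  ∂Q/∂x = -2
  ∂P/∂y = 1
  integrand = ∂Q/∂x - ∂P/∂y = -3.
Integrating over R: integral_0^1 integral_0^1 (-3) dx dy = -3.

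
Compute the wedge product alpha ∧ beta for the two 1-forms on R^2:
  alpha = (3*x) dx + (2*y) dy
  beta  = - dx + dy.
alpha ∧ beta = (3*x + 2*y) dx ∧ dy

Distribute the wedge, using dx_i ∧ dx_j = -dx_j ∧ dx_i and dx_i ∧ dx_i = 0. For each pair (i, j) with i < j, the coefficient of dx_i ∧ dx_j in alpha ∧ beta is (alpha_i * beta_j - alpha_j * beta_i). Collecting: alpha ∧ beta = (3*x + 2*y) dx ∧ dy.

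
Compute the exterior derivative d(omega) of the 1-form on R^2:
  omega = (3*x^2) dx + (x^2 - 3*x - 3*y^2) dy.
d(omega) = (2*x - 3) dx ∧ dy

For a 1-form omega = sum_i f_i dx_i, the exterior derivative is
  d(omega) = sum_{i < j} (∂f_j/∂x_i - ∂f_i/∂x_j) dx_i ∧ dx_j.
  coefficient of dx ∧ dy: ∂f_2/∂x - ∂f_1/∂y = ∂(x^2 - 3*x - 3*y^2)/∂x - ∂(3*x^2)/∂y = 2*x - 3
Assembling: d(omega) = (2*x - 3) dx ∧ dy.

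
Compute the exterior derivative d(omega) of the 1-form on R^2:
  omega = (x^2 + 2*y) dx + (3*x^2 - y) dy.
d(omega) = (6*x - 2) dx ∧ dy

For a 1-form omega = sum_i f_i dx_i, the exterior derivative is
  d(omega) = sum_{i < j} (∂f_j/∂x_i - ∂f_i/∂x_j) dx_i ∧ dx_j.
  coefficient of dx ∧ dy: ∂f_2/∂x - ∂f_1/∂y = ∂(3*x^2 - y)/∂x - ∂(x^2 + 2*y)/∂y = 6*x - 2
Assembling: d(omega) = (6*x - 2) dx ∧ dy.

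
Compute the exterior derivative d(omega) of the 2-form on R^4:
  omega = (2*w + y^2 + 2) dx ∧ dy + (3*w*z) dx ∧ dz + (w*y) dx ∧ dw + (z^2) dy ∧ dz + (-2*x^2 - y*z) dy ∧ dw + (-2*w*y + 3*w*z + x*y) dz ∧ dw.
d(omega) = (-w - 4*x + 2) dx ∧ dy ∧ dw + (y + 3*z) dx ∧ dz ∧ dw + (-2*w + x + y) dy ∧ dz ∧ dw

For a 2-form omega = sum_{i<j} g_{ij} dx_i ∧ dx_j, the exterior derivative is
  d(omega) = sum_{i<j} d(g_{ij}) ∧ dx_i ∧ dx_j = sum_{i<j, k} (∂g_{ij}/∂x_k) dx_k ∧ dx_i ∧ dx_j.
Expand each term, using dx_k ∧ dx_i ∧ dx_j = sgn(permutation) dx_{(a)} ∧ dx_{(b)} ∧ dx_{(c)} with (a < b < c) sorted:
  d(2*w + y^2 + 2) includes (∂/∂w)(2*w + y^2 + 2) dw = (2) dw, which multiplied by dx ∧ dy gives (2) dx ∧ dy ∧ dw
  d(3*w*z) includes (∂/∂w)(3*w*z) dw = (3*z) dw, which multiplied by dx ∧ dz gives (3*z) dx ∧ dz ∧ dw
  d(w*y) includes (∂/∂y)(w*y) dy = (w) dy, which multiplied by dx ∧ dw gives (-w) dx ∧ dy ∧ dw
  d(-2*x^2 - y*z) includes (∂/∂x)(-2*x^2 - y*z) dx = (-4*x) dx, which multiplied by dy ∧ dw gives (-4*x) dx ∧ dy ∧ dw
  d(-2*x^2 - y*z) includes (∂/∂z)(-2*x^2 - y*z) dz = (-y) dz, which multiplied by dy ∧ dw gives (y) dy ∧ dz ∧ dw
  d(-2*w*y + 3*w*z + x*y) includes (∂/∂x)(-2*w*y + 3*w*z + x*y) dx = (y) dx, which multiplied by dz ∧ dw gives (y) dx ∧ dz ∧ dw
  d(-2*w*y + 3*w*z + x*y) includes (∂/∂y)(-2*w*y + 3*w*z + x*y) dy = (-2*w + x) dy, which multiplied by dz ∧ dw gives (-2*w + x) dy ∧ dz ∧ dw
Collecting like 3-forms: d(omega) = (-w - 4*x + 2) dx ∧ dy ∧ dw + (y + 3*z) dx ∧ dz ∧ dw + (-2*w + x + y) dy ∧ dz ∧ dw.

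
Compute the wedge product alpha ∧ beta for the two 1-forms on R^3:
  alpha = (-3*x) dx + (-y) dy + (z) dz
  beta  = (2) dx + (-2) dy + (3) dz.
alpha ∧ beta = (6*x + 2*y) dx ∧ dy + (-9*x - 2*z) dx ∧ dz + (-3*y + 2*z) dy ∧ dz

Distribute the wedge, using dx_i ∧ dx_j = -dx_j ∧ dx_i and dx_i ∧ dx_i = 0. For each pair (i, j) with i < j, the coefficient of dx_i ∧ dx_j in alpha ∧ beta is (alpha_i * beta_j - alpha_j * beta_i). Collecting: alpha ∧ beta = (6*x + 2*y) dx ∧ dy + (-9*x - 2*z) dx ∧ dz + (-3*y + 2*z) dy ∧ dz.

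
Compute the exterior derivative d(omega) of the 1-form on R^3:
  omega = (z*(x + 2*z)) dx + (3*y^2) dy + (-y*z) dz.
d(omega) = (-x - 4*z) dx ∧ dz + (-z) dy ∧ dz

For a 1-form omega = sum_i f_i dx_i, the exterior derivative is
  d(omega) = sum_{i < j} (∂f_j/∂x_i - ∂f_i/∂x_j) dx_i ∧ dx_j.
  coefficient of dx ∧ dz: ∂f_3/∂x - ∂f_1/∂z = ∂(-y*z)/∂x - ∂(z*(x + 2*z))/∂z = -x - 4*z
  coefficient of dy ∧ dz: ∂f_3/∂y - ∂f_2/∂z = ∂(-y*z)/∂y - ∂(3*y^2)/∂z = -z
Assembling: d(omega) = (-x - 4*z) dx ∧ dz + (-z) dy ∧ dz.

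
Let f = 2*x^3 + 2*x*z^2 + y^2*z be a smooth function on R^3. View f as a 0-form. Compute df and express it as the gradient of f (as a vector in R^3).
df = (6*x^2 + 2*z^2) dx + (2*y*z) dy + (4*x*z + y^2) dz; grad f = (6*x^2 + 2*z^2, 2*y*z, 4*x*z + y^2)

For a 0-form f, d f = (∂f/∂x) dx + (∂f/∂y) dy + (∂f/∂z) dz. The components of the vector representation are exactly the entries of grad f in Cartesian coordinates:
  ∂f/∂x = 6*x^2 + 2*z^2
  ∂f/∂y = 2*y*z
  ∂f/∂z = 4*x*z + y^2.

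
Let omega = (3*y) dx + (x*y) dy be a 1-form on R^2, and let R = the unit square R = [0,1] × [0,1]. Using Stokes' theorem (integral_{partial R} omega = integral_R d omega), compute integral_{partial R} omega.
integral_(partial R) omega = -5/2

Stokes: integral_partial_R omega = integral_R d omega with d omega = (∂Q/∂x - ∂P/∂y) dx ∧ dy.
  ∂Q/∂x = y
  ∂P/∂y = 3
  integrand = ∂Q/∂x - ∂P/∂y = y - 3.
Integrating over R: integral_0^1 integral_0^1 (y - 3) dx dy = -5/2.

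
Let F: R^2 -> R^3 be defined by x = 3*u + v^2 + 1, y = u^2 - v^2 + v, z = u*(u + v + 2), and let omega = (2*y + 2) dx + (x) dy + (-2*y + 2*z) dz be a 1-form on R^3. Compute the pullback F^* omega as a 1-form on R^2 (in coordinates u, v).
F^* omega = (4*u^2*v + 20*u^2 + 8*u*v^2 + 4*u*v + 10*u + 2*v^3 - 4*v^2 + 2*v + 6) du + (6*u^2*v + 4*u^2 + 2*u*v^2 - 8*u*v + 3*u - 6*v^3 + 5*v^2 + 2*v + 1) dv

Using F^*(f dg) = (f ∘ F) d(g ∘ F), substitute each coordinate x_i by F_i(u, v) in f_i, and replace dx_i by d F_i = (∂F_i/∂u) du + (∂F_i/∂v) dv.
  For the x component: f_1(F) = 2*u^2 - 2*v^2 + 2*v + 2; d F_1 = (3) du + (2*v) dv
  For the y component: f_2(F) = 3*u + v^2 + 1; d F_2 = (2*u) du + (1 - 2*v) dv
  For the z component: f_3(F) = 2*u*v + 4*u + 2*v^2 - 2*v; d F_3 = (2*u + v + 2) du + (u) dv
Combining and collecting du, dv coefficients:
  coeff of du: 4*u^2*v + 20*u^2 + 8*u*v^2 + 4*u*v + 10*u + 2*v^3 - 4*v^2 + 2*v + 6
  coeff of dv: 6*u^2*v + 4*u^2 + 2*u*v^2 - 8*u*v + 3*u - 6*v^3 + 5*v^2 + 2*v + 1
F^* omega = (4*u^2*v + 20*u^2 + 8*u*v^2 + 4*u*v + 10*u + 2*v^3 - 4*v^2 + 2*v + 6) du + (6*u^2*v + 4*u^2 + 2*u*v^2 - 8*u*v + 3*u - 6*v^3 + 5*v^2 + 2*v + 1) dv.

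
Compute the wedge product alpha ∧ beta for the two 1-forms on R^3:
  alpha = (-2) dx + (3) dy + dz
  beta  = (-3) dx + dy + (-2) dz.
alpha ∧ beta = (7) dx ∧ dy + (7) dx ∧ dz + (-7) dy ∧ dz

Distribute the wedge, using dx_i ∧ dx_j = -dx_j ∧ dx_i and dx_i ∧ dx_i = 0. For each pair (i, j) with i < j, the coefficient of dx_i ∧ dx_j in alpha ∧ beta is (alpha_i * beta_j - alpha_j * beta_i). Collecting: alpha ∧ beta = (7) dx ∧ dy + (7) dx ∧ dz + (-7) dy ∧ dz.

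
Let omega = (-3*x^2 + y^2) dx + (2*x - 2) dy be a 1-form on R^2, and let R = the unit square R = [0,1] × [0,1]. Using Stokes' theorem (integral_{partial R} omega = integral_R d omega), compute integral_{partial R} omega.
integral_(partial R) omega = 1

Stokes: integral_partial_R omega = integral_R d omega with d omega = (∂Q/∂x - ∂P/∂y) dx ∧ dy.
  ∂Q/∂x = 2
  ∂P/∂y = 2*y
  integrand = ∂Q/∂x - ∂P/∂y = 2 - 2*y.
Integrating over R: integral_0^1 integral_0^1 (2 - 2*y) dx dy = 1.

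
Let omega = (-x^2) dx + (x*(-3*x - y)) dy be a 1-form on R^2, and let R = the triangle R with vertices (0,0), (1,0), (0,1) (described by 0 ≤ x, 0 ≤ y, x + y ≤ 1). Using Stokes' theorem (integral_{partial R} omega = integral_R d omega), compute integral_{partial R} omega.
integral_(partial R) omega = -7/6

Stokes: integral_partial_R omega = integral_R d omega with d omega = (∂Q/∂x - ∂P/∂y) dx ∧ dy.
  ∂Q/∂x = -6*x - y
  ∂P/∂y = 0
  integrand = ∂Q/∂x - ∂P/∂y = -6*x - y.
Integrating over R: integral_0^1 integral_0^{1-x} (-6*x - y) dy dx = -7/6.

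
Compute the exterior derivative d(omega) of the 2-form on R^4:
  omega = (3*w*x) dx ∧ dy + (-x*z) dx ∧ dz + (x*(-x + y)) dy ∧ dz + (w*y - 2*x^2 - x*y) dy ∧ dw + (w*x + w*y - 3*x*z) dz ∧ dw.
d(omega) = (-x - y) dx ∧ dy ∧ dw + (-2*x + y) dx ∧ dy ∧ dz + (w - 3*z) dx ∧ dz ∧ dw + (w) dy ∧ dz ∧ dw

For a 2-form omega = sum_{i<j} g_{ij} dx_i ∧ dx_j, the exterior derivative is
  d(omega) = sum_{i<j} d(g_{ij}) ∧ dx_i ∧ dx_j = sum_{i<j, k} (∂g_{ij}/∂x_k) dx_k ∧ dx_i ∧ dx_j.
Expand each term, using dx_k ∧ dx_i ∧ dx_j = sgn(permutation) dx_{(a)} ∧ dx_{(b)} ∧ dx_{(c)} with (a < b < c) sorted:
  d(3*w*x) includes (∂/∂w)(3*w*x) dw = (3*x) dw, which multiplied by dx ∧ dy gives (3*x) dx ∧ dy ∧ dw
  d(x*(-x + y)) includes (∂/∂x)(x*(-x + y)) dx = (-2*x + y) dx, which multiplied by dy ∧ dz gives (-2*x + y) dx ∧ dy ∧ dz
  d(w*y - 2*x^2 - x*y) includes (∂/∂x)(w*y - 2*x^2 - x*y) dx = (-4*x - y) dx, which multiplied by dy ∧ dw gives (-4*x - y) dx ∧ dy ∧ dw
  d(w*x + w*y - 3*x*z) includes (∂/∂x)(w*x + w*y - 3*x*z) dx = (w - 3*z) dx, which multiplied by dz ∧ dw gives (w - 3*z) dx ∧ dz ∧ dw
  d(w*x + w*y - 3*x*z) includes (∂/∂y)(w*x + w*y - 3*x*z) dy = (w) dy, which multiplied by dz ∧ dw gives (w) dy ∧ dz ∧ dw
Collecting like 3-forms: d(omega) = (-x - y) dx ∧ dy ∧ dw + (-2*x + y) dx ∧ dy ∧ dz + (w - 3*z) dx ∧ dz ∧ dw + (w) dy ∧ dz ∧ dw.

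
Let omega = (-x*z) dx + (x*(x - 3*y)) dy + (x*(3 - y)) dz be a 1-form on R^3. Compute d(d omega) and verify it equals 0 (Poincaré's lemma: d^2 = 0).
d(d omega) = 0

Step 1: d omega = sum_{i<j} (∂f_j/∂x_i - ∂f_i/∂x_j) dx_i ∧ dx_j:
  coeff of dx ∧ dy: 2*x - 3*y
  coeff of dx ∧ dz: x - y + 3
  coeff of dy ∧ dz: -x
Step 2: Apply d again to each 2-form coefficient. The only possible 3-form in R^3 is dx ∧ dy ∧ dz, with coefficient
  ∂(coeff of dy∧dz)/∂x - ∂(coeff of dx∧dz)/∂y + ∂(coeff of dx∧dy)/∂z
  = ∂/∂x (-x) - ∂/∂y (x - y + 3) + ∂/∂z (2*x - 3*y).
Each of these terms simplifies to sums of mixed partials that cancel in pairs. The result is 0 (by equality of mixed partials for smooth functions — Schwarz / Clairaut).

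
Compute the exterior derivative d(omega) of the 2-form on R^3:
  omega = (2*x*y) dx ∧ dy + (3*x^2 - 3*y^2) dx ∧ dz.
d(omega) = (6*y) dx ∧ dy ∧ dz

For a 2-form omega = sum_{i<j} g_{ij} dx_i ∧ dx_j, the exterior derivative is
  d(omega) = sum_{i<j} d(g_{ij}) ∧ dx_i ∧ dx_j = sum_{i<j, k} (∂g_{ij}/∂x_k) dx_k ∧ dx_i ∧ dx_j.
Expand each term, using dx_k ∧ dx_i ∧ dx_j = sgn(permutation) dx_{(a)} ∧ dx_{(b)} ∧ dx_{(c)} with (a < b < c) sorted:
  d(3*x^2 - 3*y^2) includes (∂/∂y)(3*x^2 - 3*y^2) dy = (-6*y) dy, which multiplied by dx ∧ dz gives (6*y) dx ∧ dy ∧ dz
Collecting like 3-forms: d(omega) = (6*y) dx ∧ dy ∧ dz.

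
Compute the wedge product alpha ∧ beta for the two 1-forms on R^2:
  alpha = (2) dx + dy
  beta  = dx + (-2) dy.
alpha ∧ beta = (-5) dx ∧ dy

Distribute the wedge, using dx_i ∧ dx_j = -dx_j ∧ dx_i and dx_i ∧ dx_i = 0. For each pair (i, j) with i < j, the coefficient of dx_i ∧ dx_j in alpha ∧ beta is (alpha_i * beta_j - alpha_j * beta_i). Collecting: alpha ∧ beta = (-5) dx ∧ dy.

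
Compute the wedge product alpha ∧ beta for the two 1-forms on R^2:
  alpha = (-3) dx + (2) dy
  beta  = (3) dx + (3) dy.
alpha ∧ beta = (-15) dx ∧ dy

Distribute the wedge, using dx_i ∧ dx_j = -dx_j ∧ dx_i and dx_i ∧ dx_i = 0. For each pair (i, j) with i < j, the coefficient of dx_i ∧ dx_j in alpha ∧ beta is (alpha_i * beta_j - alpha_j * beta_i). Collecting: alpha ∧ beta = (-15) dx ∧ dy.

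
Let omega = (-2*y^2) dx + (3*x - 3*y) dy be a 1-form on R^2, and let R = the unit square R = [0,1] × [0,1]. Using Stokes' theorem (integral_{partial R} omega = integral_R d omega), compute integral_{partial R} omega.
integral_(partial R) omega = 5

Stokes: integral_partial_R omega = integral_R d omega with d omega = (∂Q/∂x - ∂P/∂y) dx ∧ dy.
  ∂Q/∂x = 3
  ∂P/∂y = -4*y
  integrand = ∂Q/∂x - ∂P/∂y = 4*y + 3.
Integrating over R: integral_0^1 integral_0^1 (4*y + 3) dx dy = 5.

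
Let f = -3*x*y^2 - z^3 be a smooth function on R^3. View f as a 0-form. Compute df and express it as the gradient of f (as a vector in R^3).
df = (-3*y^2) dx + (-6*x*y) dy + (-3*z^2) dz; grad f = (-3*y^2, -6*x*y, -3*z^2)

For a 0-form f, d f = (∂f/∂x) dx + (∂f/∂y) dy + (∂f/∂z) dz. The components of the vector representation are exactly the entries of grad f in Cartesian coordinates:
  ∂f/∂x = -3*y^2
  ∂f/∂y = -6*x*y
  ∂f/∂z = -3*z^2.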